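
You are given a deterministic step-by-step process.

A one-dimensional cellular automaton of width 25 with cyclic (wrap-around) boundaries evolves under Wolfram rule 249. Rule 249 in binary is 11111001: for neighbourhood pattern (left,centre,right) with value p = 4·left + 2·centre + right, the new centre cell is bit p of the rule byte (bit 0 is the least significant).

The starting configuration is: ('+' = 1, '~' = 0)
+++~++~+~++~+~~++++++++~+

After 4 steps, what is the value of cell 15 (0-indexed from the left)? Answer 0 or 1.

0) +++~++~+~++~+~~++++++++~+
1) +++++++~++++~+~++++++++++
2) +++++++++++++~+++++++++++
3) +++++++++++++++++++++++++
4) +++++++++++++++++++++++++

1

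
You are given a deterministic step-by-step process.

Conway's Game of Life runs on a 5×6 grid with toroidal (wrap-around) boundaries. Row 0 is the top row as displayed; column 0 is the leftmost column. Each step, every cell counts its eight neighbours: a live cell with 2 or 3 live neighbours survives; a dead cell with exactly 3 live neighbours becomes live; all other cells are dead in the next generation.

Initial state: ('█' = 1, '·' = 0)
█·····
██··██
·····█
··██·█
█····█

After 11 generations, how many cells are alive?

6

0) █·····
██··██
·····█
··██·█
█····█
1) ····█·
·█··█·
·███··
·····█
██··██
2) ·█·██·
·█··█·
█████·
···█·█
█···█·
3) █████·
······
██····
······
█·█···
4) █·██·█
···█·█
······
█·····
█·█··█
5) ··██··
█·██·█
······
██···█
··███·
6) ·····█
·████·
··█·█·
██████
█···██
7) ·██···
·██·██
······
··█···
··█···
8) █·····
████··
·███··
······
··██··
9) █·····
█··█··
█··█··
·█····
······
10) ······
██···█
███···
······
······
11) █·····
··█··█
··█··█
·█····
······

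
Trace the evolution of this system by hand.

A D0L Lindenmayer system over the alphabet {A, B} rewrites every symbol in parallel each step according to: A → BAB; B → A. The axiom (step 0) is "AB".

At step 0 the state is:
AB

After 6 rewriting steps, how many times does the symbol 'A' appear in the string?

gen 0: AB
gen 1: BABA
gen 2: ABABABAB
gen 3: BABABABABABABABA
gen 4: ABABABABABABABABABABABABABABABAB
gen 5: BABABABABABABABABABABABABABABABABABABABABABABABABABABABABABABABA
gen 6: ABABABABABABABABABABABABABABABABABABABABABABABABABABABABAB…ABABABABABABABABABABABABABABABABABABABABABABABABABABABABAB  (len 128)

64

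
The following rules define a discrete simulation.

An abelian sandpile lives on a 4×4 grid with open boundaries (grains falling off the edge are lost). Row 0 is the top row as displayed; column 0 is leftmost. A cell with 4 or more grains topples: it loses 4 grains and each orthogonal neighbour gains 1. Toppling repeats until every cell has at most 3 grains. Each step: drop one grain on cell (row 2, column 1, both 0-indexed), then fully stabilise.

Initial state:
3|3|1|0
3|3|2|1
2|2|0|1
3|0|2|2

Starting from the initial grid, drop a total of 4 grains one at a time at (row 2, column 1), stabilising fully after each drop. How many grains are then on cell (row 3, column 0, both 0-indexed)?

0

[0] 3|3|1|0
3|3|2|1
2|2|0|1
3|0|2|2
[1] 3|3|1|0
3|3|2|1
2|3|0|1
3|0|2|2
[2] 1|1|2|0
2|2|3|1
1|2|1|1
0|2|2|2
[3] 1|1|2|0
2|2|3|1
1|3|1|1
0|2|2|2
[4] 1|1|2|0
2|3|3|1
2|0|2|1
0|3|2|2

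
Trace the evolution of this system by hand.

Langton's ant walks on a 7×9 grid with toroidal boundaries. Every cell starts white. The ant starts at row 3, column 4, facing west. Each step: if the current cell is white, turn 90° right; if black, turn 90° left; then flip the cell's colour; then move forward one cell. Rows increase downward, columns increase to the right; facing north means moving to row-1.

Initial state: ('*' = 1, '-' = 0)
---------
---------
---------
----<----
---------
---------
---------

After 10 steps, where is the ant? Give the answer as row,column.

0) ---------
---------
---------
----<----
---------
---------
---------
1) ---------
---------
----^----
----*----
---------
---------
---------
2) ---------
---------
----*>---
----*----
---------
---------
---------
3) ---------
---------
----**---
----*v---
---------
---------
---------
4) ---------
---------
----**---
----<*---
---------
---------
---------
5) ---------
---------
----**---
-----*---
----v----
---------
---------
6) ---------
---------
----**---
-----*---
---<*----
---------
---------
7) ---------
---------
----**---
---^-*---
---**----
---------
---------
8) ---------
---------
----**---
---*>*---
---**----
---------
---------
9) ---------
---------
----**---
---***---
---*v----
---------
---------
10) ---------
---------
----**---
---***---
---*->---
---------
---------

4,5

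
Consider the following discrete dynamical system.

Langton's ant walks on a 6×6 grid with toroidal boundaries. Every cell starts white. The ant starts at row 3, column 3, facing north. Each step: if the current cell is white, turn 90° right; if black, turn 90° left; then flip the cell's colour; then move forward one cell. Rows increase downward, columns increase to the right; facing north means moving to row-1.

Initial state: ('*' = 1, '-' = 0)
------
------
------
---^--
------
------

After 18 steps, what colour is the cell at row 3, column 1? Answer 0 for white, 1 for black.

0) ------
------
------
---^--
------
------
1) ------
------
------
---*>-
------
------
2) ------
------
------
---**-
----v-
------
3) ------
------
------
---**-
---<*-
------
4) ------
------
------
---^*-
---**-
------
5) ------
------
------
--<-*-
---**-
------
6) ------
------
--^---
--*-*-
---**-
------
7) ------
------
--*>--
--*-*-
---**-
------
8) ------
------
--**--
--*v*-
---**-
------
9) ------
------
--**--
--<**-
---**-
------
10) ------
------
--**--
---**-
--v**-
------
11) ------
------
--**--
---**-
-<***-
------
12) ------
------
--**--
-^-**-
-****-
------
13) ------
------
--**--
-*>**-
-****-
------
14) ------
------
--**--
-****-
-*v**-
------
15) ------
------
--**--
-****-
-*->*-
------
16) ------
------
--**--
-**^*-
-*--*-
------
17) ------
------
--**--
-*<-*-
-*--*-
------
18) ------
------
--**--
-*--*-
-*v-*-
------

1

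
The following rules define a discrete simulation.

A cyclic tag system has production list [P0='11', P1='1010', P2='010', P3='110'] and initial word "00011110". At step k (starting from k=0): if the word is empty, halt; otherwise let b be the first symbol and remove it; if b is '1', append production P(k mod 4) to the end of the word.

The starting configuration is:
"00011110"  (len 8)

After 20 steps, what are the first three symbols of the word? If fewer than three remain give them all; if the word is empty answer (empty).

gen 0: "00011110"  (len 8)
gen 1: "0011110"  (len 7)
gen 2: "011110"  (len 6)
gen 3: "11110"  (len 5)
gen 4: "1110110"  (len 7)
gen 5: "11011011"  (len 8)
gen 6: "10110111010"  (len 11)
gen 7: "0110111010010"  (len 13)
gen 8: "110111010010"  (len 12)
gen 9: "1011101001011"  (len 13)
gen 10: "0111010010111010"  (len 16)
gen 11: "111010010111010"  (len 15)
gen 12: "11010010111010110"  (len 17)
gen 13: "101001011101011011"  (len 18)
gen 14: "010010111010110111010"  (len 21)
gen 15: "10010111010110111010"  (len 20)
gen 16: "0010111010110111010110"  (len 22)
gen 17: "010111010110111010110"  (len 21)
gen 18: "10111010110111010110"  (len 20)
gen 19: "0111010110111010110010"  (len 22)
gen 20: "111010110111010110010"  (len 21)

111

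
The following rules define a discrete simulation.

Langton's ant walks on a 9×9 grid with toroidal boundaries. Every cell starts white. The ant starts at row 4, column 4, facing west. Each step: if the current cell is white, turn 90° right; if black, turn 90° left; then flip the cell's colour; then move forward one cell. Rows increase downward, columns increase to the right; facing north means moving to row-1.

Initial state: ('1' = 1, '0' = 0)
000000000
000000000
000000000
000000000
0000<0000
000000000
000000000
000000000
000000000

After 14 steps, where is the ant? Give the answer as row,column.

[0] 000000000
000000000
000000000
000000000
0000<0000
000000000
000000000
000000000
000000000
[1] 000000000
000000000
000000000
0000^0000
000010000
000000000
000000000
000000000
000000000
[2] 000000000
000000000
000000000
00001>000
000010000
000000000
000000000
000000000
000000000
[3] 000000000
000000000
000000000
000011000
00001v000
000000000
000000000
000000000
000000000
[4] 000000000
000000000
000000000
000011000
0000<1000
000000000
000000000
000000000
000000000
[5] 000000000
000000000
000000000
000011000
000001000
0000v0000
000000000
000000000
000000000
[6] 000000000
000000000
000000000
000011000
000001000
000<10000
000000000
000000000
000000000
[7] 000000000
000000000
000000000
000011000
000^01000
000110000
000000000
000000000
000000000
[8] 000000000
000000000
000000000
000011000
0001>1000
000110000
000000000
000000000
000000000
[9] 000000000
000000000
000000000
000011000
000111000
0001v0000
000000000
000000000
000000000
[10] 000000000
000000000
000000000
000011000
000111000
00010>000
000000000
000000000
000000000
[11] 000000000
000000000
000000000
000011000
000111000
000101000
00000v000
000000000
000000000
[12] 000000000
000000000
000000000
000011000
000111000
000101000
0000<1000
000000000
000000000
[13] 000000000
000000000
000000000
000011000
000111000
0001^1000
000011000
000000000
000000000
[14] 000000000
000000000
000000000
000011000
000111000
00011>000
000011000
000000000
000000000

5,5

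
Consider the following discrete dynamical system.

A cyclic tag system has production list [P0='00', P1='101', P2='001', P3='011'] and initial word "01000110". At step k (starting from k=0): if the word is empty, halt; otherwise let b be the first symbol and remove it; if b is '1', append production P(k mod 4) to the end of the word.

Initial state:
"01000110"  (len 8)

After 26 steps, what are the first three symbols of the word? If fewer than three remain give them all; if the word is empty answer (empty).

010

step 0: "01000110"  (len 8)
step 1: "1000110"  (len 7)
step 2: "000110101"  (len 9)
step 3: "00110101"  (len 8)
step 4: "0110101"  (len 7)
step 5: "110101"  (len 6)
step 6: "10101101"  (len 8)
step 7: "0101101001"  (len 10)
step 8: "101101001"  (len 9)
step 9: "0110100100"  (len 10)
step 10: "110100100"  (len 9)
step 11: "10100100001"  (len 11)
step 12: "0100100001011"  (len 13)
step 13: "100100001011"  (len 12)
step 14: "00100001011101"  (len 14)
step 15: "0100001011101"  (len 13)
step 16: "100001011101"  (len 12)
step 17: "0000101110100"  (len 13)
step 18: "000101110100"  (len 12)
step 19: "00101110100"  (len 11)
step 20: "0101110100"  (len 10)
step 21: "101110100"  (len 9)
step 22: "01110100101"  (len 11)
step 23: "1110100101"  (len 10)
step 24: "110100101011"  (len 12)
step 25: "1010010101100"  (len 13)
step 26: "010010101100101"  (len 15)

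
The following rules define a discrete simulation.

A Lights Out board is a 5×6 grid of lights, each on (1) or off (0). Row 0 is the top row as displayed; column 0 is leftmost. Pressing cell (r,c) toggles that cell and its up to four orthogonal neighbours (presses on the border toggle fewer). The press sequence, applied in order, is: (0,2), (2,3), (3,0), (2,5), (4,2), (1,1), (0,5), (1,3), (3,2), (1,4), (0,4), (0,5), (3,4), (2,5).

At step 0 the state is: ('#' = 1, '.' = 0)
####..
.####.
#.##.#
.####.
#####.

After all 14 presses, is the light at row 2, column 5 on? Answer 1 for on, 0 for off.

[0] ####..
.####.
#.##.#
.####.
#####.
[1] #.....
.#.##.
#.##.#
.####.
#####.
[2] #.....
.#..#.
#...##
.##.#.
#####.
[3] #.....
.#..#.
....##
#.#.#.
.####.
[4] #.....
.#..##
......
#.#.##
.####.
[5] #.....
.#..##
......
#...##
....#.
[6] ##....
#.#.##
.#....
#...##
....#.
[7] ##..##
#.#.#.
.#....
#...##
....#.
[8] ##.###
#..#..
.#.#..
#...##
....#.
[9] ##.###
#..#..
.###..
######
..#.#.
[10] ##.#.#
#...##
.####.
######
..#.#.
[11] ##..#.
#....#
.####.
######
..#.#.
[12] ##...#
#.....
.####.
######
..#.#.
[13] ##...#
#.....
.###..
###...
..#...
[14] ##...#
#....#
.#####
###..#
..#...

1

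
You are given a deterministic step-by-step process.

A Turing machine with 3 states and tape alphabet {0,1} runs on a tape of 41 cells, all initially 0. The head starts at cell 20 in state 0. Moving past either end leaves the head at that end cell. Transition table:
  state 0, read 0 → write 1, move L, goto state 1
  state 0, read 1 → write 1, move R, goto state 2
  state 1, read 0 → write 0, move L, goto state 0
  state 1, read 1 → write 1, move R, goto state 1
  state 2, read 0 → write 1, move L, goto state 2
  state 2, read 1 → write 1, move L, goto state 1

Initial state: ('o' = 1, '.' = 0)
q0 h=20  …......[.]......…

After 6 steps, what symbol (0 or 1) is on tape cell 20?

step 0: q0 h=20  …......[.]......…
step 1: q1 h=19  …......[.]o.....…
step 2: q0 h=18  …......[.].o....…
step 3: q1 h=17  …......[.]o.o...…
step 4: q0 h=16  …......[.].o.o..…
step 5: q1 h=15  …......[.]o.o.o.…
step 6: q0 h=14  …......[.].o.o.o…

1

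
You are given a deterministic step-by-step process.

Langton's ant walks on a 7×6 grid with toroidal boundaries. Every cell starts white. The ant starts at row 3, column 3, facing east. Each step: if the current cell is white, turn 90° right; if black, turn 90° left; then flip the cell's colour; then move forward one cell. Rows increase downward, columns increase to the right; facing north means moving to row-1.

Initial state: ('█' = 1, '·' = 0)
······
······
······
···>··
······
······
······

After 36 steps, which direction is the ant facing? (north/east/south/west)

west

step 0: ······
······
······
···>··
······
······
······
step 1: ······
······
······
···█··
···v··
······
······
step 2: ······
······
······
···█··
··<█··
······
······
step 3: ······
······
······
··^█··
··██··
······
······
step 4: ······
······
······
··█>··
··██··
······
······
step 5: ······
······
···^··
··█···
··██··
······
······
step 6: ······
······
···█>·
··█···
··██··
······
······
step 7: ······
······
···██·
··█·v·
··██··
······
······
step 8: ······
······
···██·
··█<█·
··██··
······
······
step 9: ······
······
···^█·
··███·
··██··
······
······
step 10: ······
······
··<·█·
··███·
··██··
······
······
step 11: ······
··^···
··█·█·
··███·
··██··
······
······
step 12: ······
··█>··
··█·█·
··███·
··██··
······
······
step 13: ······
··██··
··█v█·
··███·
··██··
······
······
step 14: ······
··██··
··<██·
··███·
··██··
······
······
step 15: ······
··██··
···██·
··v██·
··██··
······
······
step 16: ······
··██··
···██·
···>█·
··██··
······
······
step 17: ······
··██··
···^█·
····█·
··██··
······
······
step 18: ······
··██··
··<·█·
····█·
··██··
······
······
step 19: ······
··^█··
··█·█·
····█·
··██··
······
······
step 20: ······
·<·█··
··█·█·
····█·
··██··
······
······
step 21: ·^····
·█·█··
··█·█·
····█·
··██··
······
······
step 22: ·█>···
·█·█··
··█·█·
····█·
··██··
······
······
step 23: ·██···
·█v█··
··█·█·
····█·
··██··
······
······
step 24: ·██···
·<██··
··█·█·
····█·
··██··
······
······
step 25: ·██···
··██··
·v█·█·
····█·
··██··
······
······
step 26: ·██···
··██··
<██·█·
····█·
··██··
······
······
step 27: ·██···
^·██··
███·█·
····█·
··██··
······
······
step 28: ·██···
█>██··
███·█·
····█·
··██··
······
······
step 29: ·██···
████··
█v█·█·
····█·
··██··
······
······
step 30: ·██···
████··
█·>·█·
····█·
··██··
······
······
step 31: ·██···
██^█··
█···█·
····█·
··██··
······
······
step 32: ·██···
█<·█··
█···█·
····█·
··██··
······
······
step 33: ·██···
█··█··
█v··█·
····█·
··██··
······
······
step 34: ·██···
█··█··
<█··█·
····█·
··██··
······
······
step 35: ·██···
█··█··
·█··█·
v···█·
··██··
······
······
step 36: ·██···
█··█··
·█··█·
█···█<
··██··
······
······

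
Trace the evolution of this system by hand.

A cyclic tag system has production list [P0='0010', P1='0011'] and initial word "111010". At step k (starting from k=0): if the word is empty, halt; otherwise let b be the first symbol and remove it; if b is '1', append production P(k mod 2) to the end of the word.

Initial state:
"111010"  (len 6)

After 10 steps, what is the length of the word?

k=0  "111010"  (len 6)
k=1  "110100010"  (len 9)
k=2  "101000100011"  (len 12)
k=3  "010001000110010"  (len 15)
k=4  "10001000110010"  (len 14)
k=5  "00010001100100010"  (len 17)
k=6  "0010001100100010"  (len 16)
k=7  "010001100100010"  (len 15)
k=8  "10001100100010"  (len 14)
k=9  "00011001000100010"  (len 17)
k=10  "0011001000100010"  (len 16)

16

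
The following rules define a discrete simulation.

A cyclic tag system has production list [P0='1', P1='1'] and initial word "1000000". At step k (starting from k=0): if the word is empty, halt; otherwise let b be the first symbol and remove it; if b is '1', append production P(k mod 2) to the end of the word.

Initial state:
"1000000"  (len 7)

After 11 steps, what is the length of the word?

1

step 0: "1000000"  (len 7)
step 1: "0000001"  (len 7)
step 2: "000001"  (len 6)
step 3: "00001"  (len 5)
step 4: "0001"  (len 4)
step 5: "001"  (len 3)
step 6: "01"  (len 2)
step 7: "1"  (len 1)
step 8: "1"  (len 1)
step 9: "1"  (len 1)
step 10: "1"  (len 1)
step 11: "1"  (len 1)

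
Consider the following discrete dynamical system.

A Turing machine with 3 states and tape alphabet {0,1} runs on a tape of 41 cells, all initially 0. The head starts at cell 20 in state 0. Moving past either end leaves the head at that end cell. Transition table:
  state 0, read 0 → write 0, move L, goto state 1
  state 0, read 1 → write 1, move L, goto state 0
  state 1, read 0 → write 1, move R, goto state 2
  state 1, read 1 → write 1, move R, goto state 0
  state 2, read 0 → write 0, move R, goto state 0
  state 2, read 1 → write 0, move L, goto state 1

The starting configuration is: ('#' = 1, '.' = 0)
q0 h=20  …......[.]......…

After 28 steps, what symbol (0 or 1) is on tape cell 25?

1

[0] q0 h=20  …......[.]......…
[1] q1 h=19  …......[.]......…
[2] q2 h=20  ….....#[.]......…
[3] q0 h=21  …....#.[.]......…
[4] q1 h=20  ….....#[.]......…
[5] q2 h=21  …....##[.]......…
[6] q0 h=22  …...##.[.]......…
[7] q1 h=21  …....##[.]......…
[8] q2 h=22  …...###[.]......…
[9] q0 h=23  …..###.[.]......…
[10] q1 h=22  …...###[.]......…
[11] q2 h=23  …..####[.]......…
[12] q0 h=24  ….####.[.]......…
[13] q1 h=23  …..####[.]......…
[14] q2 h=24  ….#####[.]......…
[15] q0 h=25  …#####.[.]......…
[16] q1 h=24  ….#####[.]......…
[17] q2 h=25  …######[.]......…
[18] q0 h=26  …#####.[.]......…
[19] q1 h=25  …######[.]......…
[20] q2 h=26  …######[.]......…
[21] q0 h=27  …#####.[.]......…
[22] q1 h=26  …######[.]......…
[23] q2 h=27  …######[.]......…
[24] q0 h=28  …#####.[.]......…
[25] q1 h=27  …######[.]......…
[26] q2 h=28  …######[.]......…
[27] q0 h=29  …#####.[.]......…
[28] q1 h=28  …######[.]......…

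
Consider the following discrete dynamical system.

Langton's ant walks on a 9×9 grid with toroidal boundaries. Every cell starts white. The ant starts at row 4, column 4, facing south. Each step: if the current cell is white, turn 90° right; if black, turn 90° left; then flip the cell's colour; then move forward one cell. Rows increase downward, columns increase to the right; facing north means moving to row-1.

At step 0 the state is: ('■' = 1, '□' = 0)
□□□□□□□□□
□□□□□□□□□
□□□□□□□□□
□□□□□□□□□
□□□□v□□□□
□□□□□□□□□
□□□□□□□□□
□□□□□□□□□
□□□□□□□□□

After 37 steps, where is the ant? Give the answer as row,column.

gen 0: □□□□□□□□□
□□□□□□□□□
□□□□□□□□□
□□□□□□□□□
□□□□v□□□□
□□□□□□□□□
□□□□□□□□□
□□□□□□□□□
□□□□□□□□□
gen 1: □□□□□□□□□
□□□□□□□□□
□□□□□□□□□
□□□□□□□□□
□□□<■□□□□
□□□□□□□□□
□□□□□□□□□
□□□□□□□□□
□□□□□□□□□
gen 2: □□□□□□□□□
□□□□□□□□□
□□□□□□□□□
□□□^□□□□□
□□□■■□□□□
□□□□□□□□□
□□□□□□□□□
□□□□□□□□□
□□□□□□□□□
gen 3: □□□□□□□□□
□□□□□□□□□
□□□□□□□□□
□□□■>□□□□
□□□■■□□□□
□□□□□□□□□
□□□□□□□□□
□□□□□□□□□
□□□□□□□□□
gen 4: □□□□□□□□□
□□□□□□□□□
□□□□□□□□□
□□□■■□□□□
□□□■v□□□□
□□□□□□□□□
□□□□□□□□□
□□□□□□□□□
□□□□□□□□□
gen 5: □□□□□□□□□
□□□□□□□□□
□□□□□□□□□
□□□■■□□□□
□□□■□>□□□
□□□□□□□□□
□□□□□□□□□
□□□□□□□□□
□□□□□□□□□
gen 6: □□□□□□□□□
□□□□□□□□□
□□□□□□□□□
□□□■■□□□□
□□□■□■□□□
□□□□□v□□□
□□□□□□□□□
□□□□□□□□□
□□□□□□□□□
gen 7: □□□□□□□□□
□□□□□□□□□
□□□□□□□□□
□□□■■□□□□
□□□■□■□□□
□□□□<■□□□
□□□□□□□□□
□□□□□□□□□
□□□□□□□□□
gen 8: □□□□□□□□□
□□□□□□□□□
□□□□□□□□□
□□□■■□□□□
□□□■^■□□□
□□□□■■□□□
□□□□□□□□□
□□□□□□□□□
□□□□□□□□□
gen 9: □□□□□□□□□
□□□□□□□□□
□□□□□□□□□
□□□■■□□□□
□□□■■>□□□
□□□□■■□□□
□□□□□□□□□
□□□□□□□□□
□□□□□□□□□
gen 10: □□□□□□□□□
□□□□□□□□□
□□□□□□□□□
□□□■■^□□□
□□□■■□□□□
□□□□■■□□□
□□□□□□□□□
□□□□□□□□□
□□□□□□□□□
gen 11: □□□□□□□□□
□□□□□□□□□
□□□□□□□□□
□□□■■■>□□
□□□■■□□□□
□□□□■■□□□
□□□□□□□□□
□□□□□□□□□
□□□□□□□□□
gen 12: □□□□□□□□□
□□□□□□□□□
□□□□□□□□□
□□□■■■■□□
□□□■■□v□□
□□□□■■□□□
□□□□□□□□□
□□□□□□□□□
□□□□□□□□□
gen 13: □□□□□□□□□
□□□□□□□□□
□□□□□□□□□
□□□■■■■□□
□□□■■<■□□
□□□□■■□□□
□□□□□□□□□
□□□□□□□□□
□□□□□□□□□
gen 14: □□□□□□□□□
□□□□□□□□□
□□□□□□□□□
□□□■■^■□□
□□□■■■■□□
□□□□■■□□□
□□□□□□□□□
□□□□□□□□□
□□□□□□□□□
gen 15: □□□□□□□□□
□□□□□□□□□
□□□□□□□□□
□□□■<□■□□
□□□■■■■□□
□□□□■■□□□
□□□□□□□□□
□□□□□□□□□
□□□□□□□□□
gen 16: □□□□□□□□□
□□□□□□□□□
□□□□□□□□□
□□□■□□■□□
□□□■v■■□□
□□□□■■□□□
□□□□□□□□□
□□□□□□□□□
□□□□□□□□□
gen 17: □□□□□□□□□
□□□□□□□□□
□□□□□□□□□
□□□■□□■□□
□□□■□>■□□
□□□□■■□□□
□□□□□□□□□
□□□□□□□□□
□□□□□□□□□
gen 18: □□□□□□□□□
□□□□□□□□□
□□□□□□□□□
□□□■□^■□□
□□□■□□■□□
□□□□■■□□□
□□□□□□□□□
□□□□□□□□□
□□□□□□□□□
gen 19: □□□□□□□□□
□□□□□□□□□
□□□□□□□□□
□□□■□■>□□
□□□■□□■□□
□□□□■■□□□
□□□□□□□□□
□□□□□□□□□
□□□□□□□□□
gen 20: □□□□□□□□□
□□□□□□□□□
□□□□□□^□□
□□□■□■□□□
□□□■□□■□□
□□□□■■□□□
□□□□□□□□□
□□□□□□□□□
□□□□□□□□□
gen 21: □□□□□□□□□
□□□□□□□□□
□□□□□□■>□
□□□■□■□□□
□□□■□□■□□
□□□□■■□□□
□□□□□□□□□
□□□□□□□□□
□□□□□□□□□
gen 22: □□□□□□□□□
□□□□□□□□□
□□□□□□■■□
□□□■□■□v□
□□□■□□■□□
□□□□■■□□□
□□□□□□□□□
□□□□□□□□□
□□□□□□□□□
gen 23: □□□□□□□□□
□□□□□□□□□
□□□□□□■■□
□□□■□■<■□
□□□■□□■□□
□□□□■■□□□
□□□□□□□□□
□□□□□□□□□
□□□□□□□□□
gen 24: □□□□□□□□□
□□□□□□□□□
□□□□□□^■□
□□□■□■■■□
□□□■□□■□□
□□□□■■□□□
□□□□□□□□□
□□□□□□□□□
□□□□□□□□□
gen 25: □□□□□□□□□
□□□□□□□□□
□□□□□<□■□
□□□■□■■■□
□□□■□□■□□
□□□□■■□□□
□□□□□□□□□
□□□□□□□□□
□□□□□□□□□
gen 26: □□□□□□□□□
□□□□□^□□□
□□□□□■□■□
□□□■□■■■□
□□□■□□■□□
□□□□■■□□□
□□□□□□□□□
□□□□□□□□□
□□□□□□□□□
gen 27: □□□□□□□□□
□□□□□■>□□
□□□□□■□■□
□□□■□■■■□
□□□■□□■□□
□□□□■■□□□
□□□□□□□□□
□□□□□□□□□
□□□□□□□□□
gen 28: □□□□□□□□□
□□□□□■■□□
□□□□□■v■□
□□□■□■■■□
□□□■□□■□□
□□□□■■□□□
□□□□□□□□□
□□□□□□□□□
□□□□□□□□□
gen 29: □□□□□□□□□
□□□□□■■□□
□□□□□<■■□
□□□■□■■■□
□□□■□□■□□
□□□□■■□□□
□□□□□□□□□
□□□□□□□□□
□□□□□□□□□
gen 30: □□□□□□□□□
□□□□□■■□□
□□□□□□■■□
□□□■□v■■□
□□□■□□■□□
□□□□■■□□□
□□□□□□□□□
□□□□□□□□□
□□□□□□□□□
gen 31: □□□□□□□□□
□□□□□■■□□
□□□□□□■■□
□□□■□□>■□
□□□■□□■□□
□□□□■■□□□
□□□□□□□□□
□□□□□□□□□
□□□□□□□□□
gen 32: □□□□□□□□□
□□□□□■■□□
□□□□□□^■□
□□□■□□□■□
□□□■□□■□□
□□□□■■□□□
□□□□□□□□□
□□□□□□□□□
□□□□□□□□□
gen 33: □□□□□□□□□
□□□□□■■□□
□□□□□<□■□
□□□■□□□■□
□□□■□□■□□
□□□□■■□□□
□□□□□□□□□
□□□□□□□□□
□□□□□□□□□
gen 34: □□□□□□□□□
□□□□□^■□□
□□□□□■□■□
□□□■□□□■□
□□□■□□■□□
□□□□■■□□□
□□□□□□□□□
□□□□□□□□□
□□□□□□□□□
gen 35: □□□□□□□□□
□□□□<□■□□
□□□□□■□■□
□□□■□□□■□
□□□■□□■□□
□□□□■■□□□
□□□□□□□□□
□□□□□□□□□
□□□□□□□□□
gen 36: □□□□^□□□□
□□□□■□■□□
□□□□□■□■□
□□□■□□□■□
□□□■□□■□□
□□□□■■□□□
□□□□□□□□□
□□□□□□□□□
□□□□□□□□□
gen 37: □□□□■>□□□
□□□□■□■□□
□□□□□■□■□
□□□■□□□■□
□□□■□□■□□
□□□□■■□□□
□□□□□□□□□
□□□□□□□□□
□□□□□□□□□

0,5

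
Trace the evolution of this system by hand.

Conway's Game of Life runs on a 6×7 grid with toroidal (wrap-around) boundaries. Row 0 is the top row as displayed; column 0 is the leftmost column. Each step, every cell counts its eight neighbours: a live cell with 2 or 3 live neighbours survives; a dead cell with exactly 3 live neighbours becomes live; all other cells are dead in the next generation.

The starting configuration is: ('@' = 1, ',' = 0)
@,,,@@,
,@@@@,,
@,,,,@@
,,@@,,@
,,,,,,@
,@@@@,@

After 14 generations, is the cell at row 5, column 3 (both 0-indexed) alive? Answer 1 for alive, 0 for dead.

1

0) @,,,@@,
,@@@@,,
@,,,,@@
,,@@,,@
,,,,,,@
,@@@@,@
1) @,,,,,@
,@@@,,,
@,,,,@@
,,,,,,,
,@,,@,@
,@@@@,@
2) ,,,,@@@
,@@,,@,
@@@,,,@
,,,,,,,
,@,,@,,
,@@@@,@
3) ,,,,,,@
,,@@@,,
@,@,,,@
,,@,,,,
@@,,@@,
,@@,,,@
4) @@,,,@,
@@@@,@@
,,@,,,,
,,@@,@,
@,,@,@@
,@@,,,@
5) ,,,@@@,
,,,@@@,
@,,,,@,
,@@@,@,
@,,@,@,
,,@,@,,
6) ,,@,,,,
,,,@,,,
,@,,,@,
@@@@,@,
,,,,,@@
,,@,,,@
7) ,,@@,,,
,,@,,,,
@@,@,,@
@@@,,@,
,,,@@@,
,,,,,@@
8) ,,@@,,,
@,,,,,,
,,,@,,@
,,,,,@,
@@@@,,,
,,@,,@@
9) ,@@@,,@
,,@@,,,
,,,,,,@
@@,@@,@
@@@@@@,
@,,,@,@
10) ,@,,@@@
@@,@,,,
,@,,@@@
,,,,,,,
,,,,,,,
,,,,,,,
11) ,@@,@@@
,@,@,,,
,@@,@@@
,,,,,@,
,,,,,,,
,,,,,@,
12) @@@@@@@
,,,,,,,
@@@@@@@
,,,,@@@
,,,,,,,
,,,,@@@
13) @@@@,,,
,,,,,,,
@@@@,,,
,@@,,,,
,,,,,,,
,@@,,,,
14) @,,@,,,
,,,,,,,
@,,@,,,
@,,@,,,
,,,,,,,
@,,@,,,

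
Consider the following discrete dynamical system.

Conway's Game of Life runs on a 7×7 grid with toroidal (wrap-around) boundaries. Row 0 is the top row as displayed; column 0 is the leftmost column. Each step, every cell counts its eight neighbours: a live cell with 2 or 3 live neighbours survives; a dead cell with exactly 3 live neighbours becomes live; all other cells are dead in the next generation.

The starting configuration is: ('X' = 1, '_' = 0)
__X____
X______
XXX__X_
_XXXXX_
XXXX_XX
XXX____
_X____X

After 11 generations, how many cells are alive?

12

[0] __X____
X______
XXX__X_
_XXXXX_
XXXX_XX
XXX____
_X____X
[1] XX_____
X_X___X
X____X_
_______
_____X_
___X_X_
_______
[2] XX____X
_______
XX_____
______X
____X__
____X__
_______
[3] X______
______X
X______
X______
_____X_
_______
X______
[4] X_____X
X_____X
X_____X
______X
_______
_______
_______
[5] X_____X
_X___X_
_____X_
X_____X
_______
_______
_______
[6] X_____X
X____X_
X____X_
______X
_______
_______
_______
[7] X_____X
XX___X_
X____X_
______X
_______
_______
_______
[8] XX____X
_X___X_
XX___X_
______X
_______
_______
_______
[9] XX____X
__X__X_
XX___X_
X_____X
_______
_______
X______
[10] XX____X
__X__X_
XX___X_
XX____X
_______
_______
XX____X
[11] __X__X_
__X__X_
__X__X_
_X____X
X______
X______
_X____X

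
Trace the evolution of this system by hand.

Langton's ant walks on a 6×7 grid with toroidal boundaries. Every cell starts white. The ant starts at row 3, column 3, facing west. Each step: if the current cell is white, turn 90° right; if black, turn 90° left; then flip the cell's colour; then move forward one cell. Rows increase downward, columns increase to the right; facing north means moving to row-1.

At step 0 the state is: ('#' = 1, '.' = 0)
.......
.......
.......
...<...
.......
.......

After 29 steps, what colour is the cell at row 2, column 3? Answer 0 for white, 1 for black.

1

0) .......
.......
.......
...<...
.......
.......
1) .......
.......
...^...
...#...
.......
.......
2) .......
.......
...#>..
...#...
.......
.......
3) .......
.......
...##..
...#v..
.......
.......
4) .......
.......
...##..
...<#..
.......
.......
5) .......
.......
...##..
....#..
...v...
.......
6) .......
.......
...##..
....#..
..<#...
.......
7) .......
.......
...##..
..^.#..
..##...
.......
8) .......
.......
...##..
..#>#..
..##...
.......
9) .......
.......
...##..
..###..
..#v...
.......
10) .......
.......
...##..
..###..
..#.>..
.......
11) .......
.......
...##..
..###..
..#.#..
....v..
12) .......
.......
...##..
..###..
..#.#..
...<#..
13) .......
.......
...##..
..###..
..#^#..
...##..
14) .......
.......
...##..
..###..
..##>..
...##..
15) .......
.......
...##..
..##^..
..##...
...##..
16) .......
.......
...##..
..#<...
..##...
...##..
17) .......
.......
...##..
..#....
..#v...
...##..
18) .......
.......
...##..
..#....
..#.>..
...##..
19) .......
.......
...##..
..#....
..#.#..
...#v..
20) .......
.......
...##..
..#....
..#.#..
...#.>.
21) .....v.
.......
...##..
..#....
..#.#..
...#.#.
22) ....<#.
.......
...##..
..#....
..#.#..
...#.#.
23) ....##.
.......
...##..
..#....
..#.#..
...#^#.
24) ....##.
.......
...##..
..#....
..#.#..
...##>.
25) ....##.
.......
...##..
..#....
..#.#^.
...##..
26) ....##.
.......
...##..
..#....
..#.##>
...##..
27) ....##.
.......
...##..
..#....
..#.###
...##.v
28) ....##.
.......
...##..
..#....
..#.###
...##<#
29) ....##.
.......
...##..
..#....
..#.#^#
...####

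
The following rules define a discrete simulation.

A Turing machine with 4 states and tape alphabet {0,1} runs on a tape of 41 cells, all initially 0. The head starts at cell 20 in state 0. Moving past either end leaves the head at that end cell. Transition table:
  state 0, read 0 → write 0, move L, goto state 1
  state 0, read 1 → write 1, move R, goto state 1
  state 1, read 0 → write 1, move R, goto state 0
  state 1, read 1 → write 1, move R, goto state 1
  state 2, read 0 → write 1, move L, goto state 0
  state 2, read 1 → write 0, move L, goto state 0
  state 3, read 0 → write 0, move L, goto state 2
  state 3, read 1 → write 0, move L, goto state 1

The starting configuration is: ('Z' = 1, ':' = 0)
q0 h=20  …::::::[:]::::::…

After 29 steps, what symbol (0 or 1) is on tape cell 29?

gen 0: q0 h=20  …::::::[:]::::::…
gen 1: q1 h=19  …::::::[:]::::::…
gen 2: q0 h=20  …:::::Z[:]::::::…
gen 3: q1 h=19  …::::::[Z]::::::…
gen 4: q1 h=20  …:::::Z[:]::::::…
gen 5: q0 h=21  …::::ZZ[:]::::::…
gen 6: q1 h=20  …:::::Z[Z]::::::…
gen 7: q1 h=21  …::::ZZ[:]::::::…
gen 8: q0 h=22  …:::ZZZ[:]::::::…
gen 9: q1 h=21  …::::ZZ[Z]::::::…
gen 10: q1 h=22  …:::ZZZ[:]::::::…
gen 11: q0 h=23  …::ZZZZ[:]::::::…
gen 12: q1 h=22  …:::ZZZ[Z]::::::…
gen 13: q1 h=23  …::ZZZZ[:]::::::…
gen 14: q0 h=24  …:ZZZZZ[:]::::::…
gen 15: q1 h=23  …::ZZZZ[Z]::::::…
gen 16: q1 h=24  …:ZZZZZ[:]::::::…
gen 17: q0 h=25  …ZZZZZZ[:]::::::…
gen 18: q1 h=24  …:ZZZZZ[Z]::::::…
gen 19: q1 h=25  …ZZZZZZ[:]::::::…
gen 20: q0 h=26  …ZZZZZZ[:]::::::…
gen 21: q1 h=25  …ZZZZZZ[Z]::::::…
gen 22: q1 h=26  …ZZZZZZ[:]::::::…
gen 23: q0 h=27  …ZZZZZZ[:]::::::…
gen 24: q1 h=26  …ZZZZZZ[Z]::::::…
gen 25: q1 h=27  …ZZZZZZ[:]::::::…
gen 26: q0 h=28  …ZZZZZZ[:]::::::…
gen 27: q1 h=27  …ZZZZZZ[Z]::::::…
gen 28: q1 h=28  …ZZZZZZ[:]::::::…
gen 29: q0 h=29  …ZZZZZZ[:]::::::…

0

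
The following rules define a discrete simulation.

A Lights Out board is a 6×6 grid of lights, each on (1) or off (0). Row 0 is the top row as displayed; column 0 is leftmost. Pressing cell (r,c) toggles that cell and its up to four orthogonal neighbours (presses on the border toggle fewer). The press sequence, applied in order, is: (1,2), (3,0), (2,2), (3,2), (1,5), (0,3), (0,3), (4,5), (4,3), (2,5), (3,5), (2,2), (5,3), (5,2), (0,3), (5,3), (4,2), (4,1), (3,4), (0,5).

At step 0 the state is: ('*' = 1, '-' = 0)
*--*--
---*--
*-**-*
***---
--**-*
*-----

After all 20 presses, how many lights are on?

t=0: *--*--
---*--
*-**-*
***---
--**-*
*-----
t=1: *-**--
-**---
*--*-*
***---
--**-*
*-----
t=2: *-**--
-**---
---*-*
--*---
*-**-*
*-----
t=3: *-**--
-*----
-**--*
------
*-**-*
*-----
t=4: *-**--
-*----
-*---*
-***--
*--*-*
*-----
t=5: *-**-*
-*--**
-*----
-***--
*--*-*
*-----
t=6: *---**
-*-***
-*----
-***--
*--*-*
*-----
t=7: *-**-*
-*--**
-*----
-***--
*--*-*
*-----
t=8: *-**-*
-*--**
-*----
-***-*
*--**-
*----*
t=9: *-**-*
-*--**
-*----
-**--*
*-*---
*--*-*
t=10: *-**-*
-*--*-
-*--**
-**---
*-*---
*--*-*
t=11: *-**-*
-*--*-
-*--*-
-**-**
*-*--*
*--*-*
t=12: *-**-*
-**-*-
--***-
-*--**
*-*--*
*--*-*
t=13: *-**-*
-**-*-
--***-
-*--**
*-**-*
*-*-**
t=14: *-**-*
-**-*-
--***-
-*--**
*--*-*
**-***
t=15: *---**
-****-
--***-
-*--**
*--*-*
**-***
t=16: *---**
-****-
--***-
-*--**
*----*
***--*
t=17: *---**
-****-
--***-
-**-**
****-*
**---*
t=18: *---**
-****-
--***-
--*-**
---*-*
*----*
t=19: *---**
-****-
--**--
--**--
---***
*----*
t=20: *-----
-*****
--**--
--**--
---***
*----*

15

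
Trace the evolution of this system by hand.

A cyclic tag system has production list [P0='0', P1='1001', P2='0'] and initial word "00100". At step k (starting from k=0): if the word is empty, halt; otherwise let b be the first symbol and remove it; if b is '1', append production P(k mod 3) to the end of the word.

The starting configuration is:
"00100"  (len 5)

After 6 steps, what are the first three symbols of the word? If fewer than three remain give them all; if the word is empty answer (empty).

(empty)

[0] "00100"  (len 5)
[1] "0100"  (len 4)
[2] "100"  (len 3)
[3] "000"  (len 3)
[4] "00"  (len 2)
[5] "0"  (len 1)
[6] (halted — word empty)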